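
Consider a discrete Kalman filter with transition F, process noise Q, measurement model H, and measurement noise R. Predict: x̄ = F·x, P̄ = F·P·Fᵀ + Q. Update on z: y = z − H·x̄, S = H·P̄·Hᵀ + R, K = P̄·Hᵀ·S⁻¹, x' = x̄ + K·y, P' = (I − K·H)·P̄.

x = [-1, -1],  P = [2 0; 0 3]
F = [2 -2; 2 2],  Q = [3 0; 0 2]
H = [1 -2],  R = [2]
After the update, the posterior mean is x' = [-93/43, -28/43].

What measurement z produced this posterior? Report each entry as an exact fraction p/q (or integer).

z = [-1]

x̄ = F·x = [0, -4]
P̄ = F·P·Fᵀ + Q = [23 -4; -4 22]
S = H·P̄·Hᵀ + R = [129]
K = P̄·Hᵀ·S⁻¹ = [31/129; -16/43]
x' − x̄ = [-93/43, 144/43] = K·y
y = (KᵀK)⁻¹·Kᵀ·(x' − x̄) = [-9]
z = y + H·x̄ = [-9] + [8] = [-1]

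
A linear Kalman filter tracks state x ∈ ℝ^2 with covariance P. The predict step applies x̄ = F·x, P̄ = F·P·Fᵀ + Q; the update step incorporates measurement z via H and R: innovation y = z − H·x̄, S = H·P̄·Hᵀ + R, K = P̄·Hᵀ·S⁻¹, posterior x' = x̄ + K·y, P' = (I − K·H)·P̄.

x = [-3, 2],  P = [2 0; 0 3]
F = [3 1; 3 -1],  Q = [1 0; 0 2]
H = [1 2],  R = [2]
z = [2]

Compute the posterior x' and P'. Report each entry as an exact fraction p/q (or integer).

x' = [95/44, -45/176]
P' = [73/11 -133/44; -133/44 327/176]

x̄ = F·x = [-7, -11]
P̄ = F·P·Fᵀ + Q = [22 15; 15 23]
y = z − H·x̄ = [31]
S = H·P̄·Hᵀ + R = [176]
K = P̄·Hᵀ·S⁻¹ = [13/44; 61/176]
x' = x̄ + K·y = [95/44, -45/176]
P' = (I − K·H)·P̄ = [73/11 -133/44; -133/44 327/176]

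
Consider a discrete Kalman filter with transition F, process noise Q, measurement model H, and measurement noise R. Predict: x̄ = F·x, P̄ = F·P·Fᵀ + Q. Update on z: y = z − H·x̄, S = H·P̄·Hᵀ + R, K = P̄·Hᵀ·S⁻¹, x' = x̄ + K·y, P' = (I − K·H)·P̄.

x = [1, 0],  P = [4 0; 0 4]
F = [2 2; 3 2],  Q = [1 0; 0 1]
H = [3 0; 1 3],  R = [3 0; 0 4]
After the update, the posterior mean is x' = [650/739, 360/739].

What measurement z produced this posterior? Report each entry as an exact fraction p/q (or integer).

z = [3, 2]

x̄ = F·x = [2, 3]
P̄ = F·P·Fᵀ + Q = [33 40; 40 53]
S = H·P̄·Hᵀ + R = [300 459; 459 754]
K = P̄·Hᵀ·S⁻¹ = [1473/5173 153/5173; -41/739 220/739]
x' − x̄ = [-828/739, -1857/739] = K·y
y = (KᵀK)⁻¹·Kᵀ·(x' − x̄) = [-3, -9]
z = y + H·x̄ = [-3, -9] + [6, 11] = [3, 2]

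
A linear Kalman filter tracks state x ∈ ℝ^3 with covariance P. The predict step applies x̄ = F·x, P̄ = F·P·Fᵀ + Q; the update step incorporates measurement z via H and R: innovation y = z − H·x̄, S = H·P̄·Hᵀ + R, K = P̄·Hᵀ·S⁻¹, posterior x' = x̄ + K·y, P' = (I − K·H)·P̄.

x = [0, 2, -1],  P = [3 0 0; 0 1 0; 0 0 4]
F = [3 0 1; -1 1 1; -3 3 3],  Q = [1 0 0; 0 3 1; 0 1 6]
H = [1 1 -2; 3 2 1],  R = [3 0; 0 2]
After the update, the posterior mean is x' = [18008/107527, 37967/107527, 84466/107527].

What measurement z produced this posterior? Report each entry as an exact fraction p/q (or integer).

x̄ = F·x = [-1, 1, 3]
P̄ = F·P·Fᵀ + Q = [32 -5 -15; -5 11 25; -15 25 78]
S = H·P̄·Hᵀ + R = [308 -63; -63 362]
K = P̄·Hᵀ·S⁻¹ = [25107/107527 3637/15361; -13912/107527 1012/15361; -47623/107527 2338/15361]
x' − x̄ = [125535/107527, -69560/107527, -238115/107527] = K·y
y = (KᵀK)⁻¹·Kᵀ·(x' − x̄) = [5, 0]
z = y + H·x̄ = [5, 0] + [-6, 2] = [-1, 2]

z = [-1, 2]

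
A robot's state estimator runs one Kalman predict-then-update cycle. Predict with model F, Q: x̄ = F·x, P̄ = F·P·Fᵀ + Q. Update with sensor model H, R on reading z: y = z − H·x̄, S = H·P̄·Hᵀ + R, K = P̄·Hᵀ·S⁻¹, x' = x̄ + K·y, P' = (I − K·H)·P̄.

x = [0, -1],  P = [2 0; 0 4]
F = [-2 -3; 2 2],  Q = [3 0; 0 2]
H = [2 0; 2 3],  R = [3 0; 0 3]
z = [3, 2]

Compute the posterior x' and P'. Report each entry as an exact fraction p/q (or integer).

x̄ = F·x = [3, -2]
P̄ = F·P·Fᵀ + Q = [47 -32; -32 26]
y = z − H·x̄ = [-3, 2]
S = H·P̄·Hᵀ + R = [191 -4; -4 41]
K = P̄·Hᵀ·S⁻¹ = [1282/2605 -2/2605; -856/2605 806/2605]
x' = x̄ + K·y = [793/521, -206/521]
P' = (I − K·H)·P̄ = [1923/2605 -1284/2605; -1284/2605 1662/2605]

x' = [793/521, -206/521]
P' = [1923/2605 -1284/2605; -1284/2605 1662/2605]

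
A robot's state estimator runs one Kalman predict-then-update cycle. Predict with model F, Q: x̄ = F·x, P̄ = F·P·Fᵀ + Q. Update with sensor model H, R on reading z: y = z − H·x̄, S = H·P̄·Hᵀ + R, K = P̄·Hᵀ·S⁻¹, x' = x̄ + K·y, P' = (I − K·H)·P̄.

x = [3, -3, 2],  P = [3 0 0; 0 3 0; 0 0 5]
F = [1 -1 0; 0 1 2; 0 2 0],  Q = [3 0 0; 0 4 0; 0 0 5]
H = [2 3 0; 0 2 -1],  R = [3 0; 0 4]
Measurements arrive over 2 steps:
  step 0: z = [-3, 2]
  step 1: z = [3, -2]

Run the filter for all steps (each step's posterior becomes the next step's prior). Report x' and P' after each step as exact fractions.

step 0: x' = [1185/283, -1016/283, -2350/283], P' = [4149/566 -2661/566 -2373/283; -2661/566 1881/566 1657/283; -2373/283 1657/283 11338/849]
step 1: x' = [2285087/956415, -267267/318805, -124804/318805], P' = [11908141/1594025 -7560648/1594025 -11693136/1594025; -7560648/1594025 5274669/1594025 8036858/1594025; -11693136/1594025 8036858/1594025 16173256/1594025]

step 0: x̄ = F·x = [6, 1, -6]
step 0: P̄ = F·P·Fᵀ + Q = [9 -3 -6; -3 27 6; -6 6 17]
step 0: y = z − H·x̄ = [-18, -6]
step 0: S = H·P̄·Hᵀ + R = [246 144; 144 105]
step 0: K = P̄·Hᵀ·S⁻¹ = [105/566 -72/283; 107/566 56/283; 75/283 -349/849]
step 0: x' = x̄ + K·y = [1185/283, -1016/283, -2350/283]
step 0: P' = (I − K·H)·P̄ = [4149/566 -2661/566 -2373/283; -2661/566 1881/566 1657/283; -2373/283 1657/283 11338/849]
step 1: x̄ = F·x = [2201/283, -5716/283, -2032/283]
step 1: P̄ = F·P·Fᵀ + Q = [6525/283 -10331/283 -4542/283; -10331/283 142907/1698 8509/283; -4542/283 8509/283 5177/283]
step 1: y = z − H·x̄ = [13595/283, 8834/283]
step 1: S = H·P̄·Hᵀ + R = [234675/566 85140/283; 85140/283 202633/849]
step 1: K = P̄·Hᵀ·S⁻¹ = [1134338/4782075 -171408/318805; 234237/1594025 125624/318805; 241434/1594025 -4977/318805]
step 1: x' = x̄ + K·y = [2285087/956415, -267267/318805, -124804/318805]
step 1: P' = (I − K·H)·P̄ = [11908141/1594025 -7560648/1594025 -11693136/1594025; -7560648/1594025 5274669/1594025 8036858/1594025; -11693136/1594025 8036858/1594025 16173256/1594025]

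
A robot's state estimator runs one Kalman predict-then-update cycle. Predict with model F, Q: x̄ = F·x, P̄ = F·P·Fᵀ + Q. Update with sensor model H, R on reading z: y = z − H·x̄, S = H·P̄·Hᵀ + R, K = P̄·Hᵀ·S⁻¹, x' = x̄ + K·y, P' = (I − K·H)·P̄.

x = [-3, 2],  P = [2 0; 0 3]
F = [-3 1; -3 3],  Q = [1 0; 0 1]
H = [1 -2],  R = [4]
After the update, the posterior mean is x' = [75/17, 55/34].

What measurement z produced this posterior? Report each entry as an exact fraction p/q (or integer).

z = [2]

x̄ = F·x = [11, 15]
P̄ = F·P·Fᵀ + Q = [22 27; 27 46]
S = H·P̄·Hᵀ + R = [102]
K = P̄·Hᵀ·S⁻¹ = [-16/51; -65/102]
x' − x̄ = [-112/17, -455/34] = K·y
y = (KᵀK)⁻¹·Kᵀ·(x' − x̄) = [21]
z = y + H·x̄ = [21] + [-19] = [2]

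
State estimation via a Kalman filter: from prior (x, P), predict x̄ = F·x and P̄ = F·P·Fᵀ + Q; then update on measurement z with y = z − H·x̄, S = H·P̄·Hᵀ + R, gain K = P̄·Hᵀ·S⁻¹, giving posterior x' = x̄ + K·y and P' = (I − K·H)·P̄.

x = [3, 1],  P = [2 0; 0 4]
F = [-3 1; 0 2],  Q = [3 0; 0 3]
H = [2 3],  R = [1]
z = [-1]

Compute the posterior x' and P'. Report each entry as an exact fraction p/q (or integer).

x' = [-1139/184, 1393/368]
P' = [931/92 -1229/184; -1229/184 1663/368]

x̄ = F·x = [-8, 2]
P̄ = F·P·Fᵀ + Q = [25 8; 8 19]
y = z − H·x̄ = [9]
S = H·P̄·Hᵀ + R = [368]
K = P̄·Hᵀ·S⁻¹ = [37/184; 73/368]
x' = x̄ + K·y = [-1139/184, 1393/368]
P' = (I − K·H)·P̄ = [931/92 -1229/184; -1229/184 1663/368]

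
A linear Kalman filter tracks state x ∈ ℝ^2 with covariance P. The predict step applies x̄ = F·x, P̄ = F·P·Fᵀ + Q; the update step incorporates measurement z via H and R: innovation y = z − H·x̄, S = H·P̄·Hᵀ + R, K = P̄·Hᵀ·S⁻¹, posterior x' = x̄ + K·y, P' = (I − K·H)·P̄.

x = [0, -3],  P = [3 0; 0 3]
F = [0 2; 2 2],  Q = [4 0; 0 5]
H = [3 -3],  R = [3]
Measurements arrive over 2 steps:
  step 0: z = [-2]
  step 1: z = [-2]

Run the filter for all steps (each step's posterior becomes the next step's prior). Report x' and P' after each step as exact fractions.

step 0: x' = [-49/8, -175/32], P' = [61/4 243/16; 243/16 989/64]
step 1: x' = [-435/844, 19/211], P' = [16899/844 8563/422; 8563/422 17633/844]

step 0: x̄ = F·x = [-6, -6]
step 0: P̄ = F·P·Fᵀ + Q = [16 12; 12 29]
step 0: y = z − H·x̄ = [-2]
step 0: S = H·P̄·Hᵀ + R = [192]
step 0: K = P̄·Hᵀ·S⁻¹ = [1/16; -17/64]
step 0: x' = x̄ + K·y = [-49/8, -175/32]
step 0: P' = (I − K·H)·P̄ = [61/4 243/16; 243/16 989/64]
step 1: x̄ = F·x = [-175/16, -371/16]
step 1: P̄ = F·P·Fᵀ + Q = [1053/16 1961/16; 1961/16 3989/16]
step 1: y = z − H·x̄ = [-155/4]
step 1: S = H·P̄·Hᵀ + R = [633]
step 1: K = P̄·Hᵀ·S⁻¹ = [-227/844; -507/844]
step 1: x' = x̄ + K·y = [-435/844, 19/211]
step 1: P' = (I − K·H)·P̄ = [16899/844 8563/422; 8563/422 17633/844]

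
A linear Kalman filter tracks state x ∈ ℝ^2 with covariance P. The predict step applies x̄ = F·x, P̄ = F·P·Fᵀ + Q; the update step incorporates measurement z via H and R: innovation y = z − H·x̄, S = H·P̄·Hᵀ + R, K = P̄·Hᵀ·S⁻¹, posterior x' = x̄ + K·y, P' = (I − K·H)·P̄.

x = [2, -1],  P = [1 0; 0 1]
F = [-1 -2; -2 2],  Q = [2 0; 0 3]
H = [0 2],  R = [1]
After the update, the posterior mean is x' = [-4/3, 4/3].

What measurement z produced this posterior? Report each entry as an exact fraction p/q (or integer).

z = [3]

x̄ = F·x = [0, -6]
P̄ = F·P·Fᵀ + Q = [7 -2; -2 11]
S = H·P̄·Hᵀ + R = [45]
K = P̄·Hᵀ·S⁻¹ = [-4/45; 22/45]
x' − x̄ = [-4/3, 22/3] = K·y
y = (KᵀK)⁻¹·Kᵀ·(x' − x̄) = [15]
z = y + H·x̄ = [15] + [-12] = [3]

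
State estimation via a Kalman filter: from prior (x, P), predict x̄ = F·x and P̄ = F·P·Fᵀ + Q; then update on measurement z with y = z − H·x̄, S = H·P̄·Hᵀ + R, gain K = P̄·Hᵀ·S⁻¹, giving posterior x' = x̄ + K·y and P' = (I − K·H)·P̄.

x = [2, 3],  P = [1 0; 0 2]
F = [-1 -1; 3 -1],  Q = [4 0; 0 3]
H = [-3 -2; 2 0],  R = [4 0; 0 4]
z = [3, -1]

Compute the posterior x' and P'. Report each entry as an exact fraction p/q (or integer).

x̄ = F·x = [-5, 3]
P̄ = F·P·Fᵀ + Q = [7 -1; -1 14]
y = z − H·x̄ = [-6, 9]
S = H·P̄·Hᵀ + R = [111 -38; -38 32]
K = P̄·Hᵀ·S⁻¹ = [-19/527 208/527; -219/527 -293/527]
x' = x̄ + K·y = [-649/527, 258/527]
P' = (I − K·H)·P̄ = [416/527 -586/527; -586/527 1317/527]

x' = [-649/527, 258/527]
P' = [416/527 -586/527; -586/527 1317/527]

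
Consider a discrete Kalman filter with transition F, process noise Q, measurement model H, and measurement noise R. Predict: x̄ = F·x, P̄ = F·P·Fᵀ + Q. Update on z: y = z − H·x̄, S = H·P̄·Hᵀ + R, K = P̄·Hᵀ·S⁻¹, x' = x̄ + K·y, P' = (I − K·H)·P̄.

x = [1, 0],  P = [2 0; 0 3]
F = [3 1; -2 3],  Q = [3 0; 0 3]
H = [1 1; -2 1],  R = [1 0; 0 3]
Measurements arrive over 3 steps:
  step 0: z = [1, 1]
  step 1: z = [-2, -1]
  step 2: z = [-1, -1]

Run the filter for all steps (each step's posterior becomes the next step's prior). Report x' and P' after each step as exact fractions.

step 0: x' = [123/2111, 7889/8444], P' = [921/2111 -228/2111; -228/2111 6435/8444]
step 1: x' = [-334032/1278529, -261140/182647], P' = [1068687/2557058 -18678/182647; -18678/182647 133935/182647]
step 2: x' = [-91482065/736201311, -281463474/245400437], P' = [102416293/245400437 -25010214/245400437; -25010214/245400437 179617686/245400437]

step 0: x̄ = F·x = [3, -2]
step 0: P̄ = F·P·Fᵀ + Q = [24 -3; -3 38]
step 0: y = z − H·x̄ = [0, 9]
step 0: S = H·P̄·Hᵀ + R = [57 -7; -7 149]
step 0: K = P̄·Hᵀ·S⁻¹ = [693/2111 -690/2111; 5523/8444 2753/8444]
step 0: x' = x̄ + K·y = [123/2111, 7889/8444]
step 0: P' = (I − K·H)·P̄ = [921/2111 -228/2111; -228/2111 6435/8444]
step 1: x̄ = F·x = [9365/8444, 22683/8444]
step 1: P̄ = F·P·Fᵀ + Q = [59451/8444 -9183/8444; -9183/8444 108927/8444]
step 1: y = z − H·x̄ = [-12234/2111, -12397/8444]
step 1: S = H·P̄·Hᵀ + R = [39614/2111 -198/2111; -198/2111 408795/8444]
step 1: K = P̄·Hᵀ·S⁻¹ = [807195/2557058 -399811/1278529; 115257/182647 57097/182647]
step 1: x' = x̄ + K·y = [-334032/1278529, -261140/182647]
step 1: P' = (I − K·H)·P̄ = [1068687/2557058 -18678/182647; -18678/182647 133935/182647]
step 2: x̄ = F·x = [-2830076/1278529, -4815876/1278529]
step 2: P̄ = F·P·Fᵀ + Q = [17595495/2557058 -1308648/1278529; -1308648/1278529 15979818/1278529]
step 2: y = z − H·x̄ = [6367423/1278529, -2122805/1278529]
step 2: S = H·P̄·Hᵀ + R = [46877597/2557058 -307029/1278529; -307029/1278529 60240987/1278529]
step 2: K = P̄·Hᵀ·S⁻¹ = [77406079/245400437 -229842800/736201311; 154607472/245400437 76546038/245400437]
step 2: x' = x̄ + K·y = [-91482065/736201311, -281463474/245400437]
step 2: P' = (I − K·H)·P̄ = [102416293/245400437 -25010214/245400437; -25010214/245400437 179617686/245400437]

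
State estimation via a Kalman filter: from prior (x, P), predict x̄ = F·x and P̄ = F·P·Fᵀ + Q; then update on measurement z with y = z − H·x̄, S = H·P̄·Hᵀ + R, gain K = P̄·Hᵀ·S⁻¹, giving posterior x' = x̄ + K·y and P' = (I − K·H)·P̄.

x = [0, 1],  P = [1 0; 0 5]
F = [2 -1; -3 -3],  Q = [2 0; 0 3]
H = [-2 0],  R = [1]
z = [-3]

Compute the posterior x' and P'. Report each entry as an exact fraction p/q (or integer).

x̄ = F·x = [-1, -3]
P̄ = F·P·Fᵀ + Q = [11 9; 9 57]
y = z − H·x̄ = [-5]
S = H·P̄·Hᵀ + R = [45]
K = P̄·Hᵀ·S⁻¹ = [-22/45; -2/5]
x' = x̄ + K·y = [13/9, -1]
P' = (I − K·H)·P̄ = [11/45 1/5; 1/5 249/5]

x' = [13/9, -1]
P' = [11/45 1/5; 1/5 249/5]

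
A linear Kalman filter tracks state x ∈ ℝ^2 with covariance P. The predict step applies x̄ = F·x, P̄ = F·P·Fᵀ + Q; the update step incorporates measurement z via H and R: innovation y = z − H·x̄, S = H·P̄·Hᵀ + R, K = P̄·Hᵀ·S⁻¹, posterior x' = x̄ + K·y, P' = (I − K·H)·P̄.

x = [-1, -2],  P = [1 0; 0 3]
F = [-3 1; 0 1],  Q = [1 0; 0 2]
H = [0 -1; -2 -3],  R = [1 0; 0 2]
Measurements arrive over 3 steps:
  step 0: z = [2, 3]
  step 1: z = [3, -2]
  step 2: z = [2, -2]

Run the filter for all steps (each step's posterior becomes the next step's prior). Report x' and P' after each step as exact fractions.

step 0: x' = [172/123, -239/123], P' = [214/123 -110/123; -110/123 26/41]
step 1: x' = [10406/3129, -37585/21903], P' = [243/149 -836/1043; -836/1043 4100/7301]
step 2: x' = [956023/603141, -22563/36554], P' = [982732/603141 -43936/54831; -43936/54831 30797/54831]

step 0: x̄ = F·x = [1, -2]
step 0: P̄ = F·P·Fᵀ + Q = [13 3; 3 5]
step 0: y = z − H·x̄ = [0, -1]
step 0: S = H·P̄·Hᵀ + R = [6 21; 21 135]
step 0: K = P̄·Hᵀ·S⁻¹ = [110/123 -49/123; -26/41 -7/123]
step 0: x' = x̄ + K·y = [172/123, -239/123]
step 0: P' = (I − K·H)·P̄ = [214/123 -110/123; -110/123 26/41]
step 1: x̄ = F·x = [-755/123, -239/123]
step 1: P̄ = F·P·Fᵀ + Q = [929/41 136/41; 136/41 108/41]
step 1: y = z − H·x̄ = [130/123, -2473/123]
step 1: S = H·P̄·Hᵀ + R = [149/41 596/41; 596/41 6402/41]
step 1: K = P̄·Hᵀ·S⁻¹ = [836/1043 -3/7; -4100/7301 -2/49]
step 1: x' = x̄ + K·y = [10406/3129, -37585/21903]
step 1: P' = (I − K·H)·P̄ = [243/149 -836/1043; -836/1043 4100/7301]
step 2: x̄ = F·x = [-256111/21903, -37585/21903]
step 2: P̄ = F·P·Fᵀ + Q = [153676/7301 21656/7301; 21656/7301 18702/7301]
step 2: y = z − H·x̄ = [6221/21903, -668783/21903]
step 2: S = H·P̄·Hᵀ + R = [26003/7301 99418/7301; 99418/7301 1057496/7301]
step 2: K = P̄·Hᵀ·S⁻¹ = [43936/54831 -257788/603141; -30797/54831 -4519/109662]
step 2: x' = x̄ + K·y = [956023/603141, -22563/36554]
step 2: P' = (I − K·H)·P̄ = [982732/603141 -43936/54831; -43936/54831 30797/54831]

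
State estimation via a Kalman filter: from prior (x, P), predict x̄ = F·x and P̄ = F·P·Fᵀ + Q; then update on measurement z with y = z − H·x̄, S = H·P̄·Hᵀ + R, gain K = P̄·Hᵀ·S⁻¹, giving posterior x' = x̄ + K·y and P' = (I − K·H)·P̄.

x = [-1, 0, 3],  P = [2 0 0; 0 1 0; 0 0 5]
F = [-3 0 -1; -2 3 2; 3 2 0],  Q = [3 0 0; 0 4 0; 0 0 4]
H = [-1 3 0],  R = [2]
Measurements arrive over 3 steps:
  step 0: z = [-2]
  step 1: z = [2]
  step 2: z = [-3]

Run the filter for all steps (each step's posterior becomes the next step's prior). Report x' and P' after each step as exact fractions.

step 0: x̄ = F·x = [0, 8, -3]
step 0: P̄ = F·P·Fᵀ + Q = [26 2 -18; 2 41 -6; -18 -6 26]
step 0: y = z − H·x̄ = [-26]
step 0: S = H·P̄·Hᵀ + R = [385]
step 0: K = P̄·Hᵀ·S⁻¹ = [-4/77; 11/35; 0]
step 0: x' = x̄ + K·y = [104/77, -6/35, -3]
step 0: P' = (I − K·H)·P̄ = [1922/77 58/7 -18; 58/7 104/35 -6; -18 -6 26]
step 1: x̄ = F·x = [-81/77, -3548/385, 204/55]
step 1: P̄ = F·P·Fᵀ + Q = [11215/77 8716/77 -2292/11; 8716/77 79756/385 -12238/55; -2292/11 -12238/55 18698/55]
step 1: y = z − H·x̄ = [11009/385]
step 1: S = H·P̄·Hᵀ + R = [513169/385]
step 1: K = P̄·Hᵀ·S⁻¹ = [74665/513169; 195688/513169; -176778/513169]
step 1: x' = x̄ + K·y = [1595204/513169, 866508/513169, -3151542/513169]
step 1: P' = (I − K·H)·P̄ = [60262570/513169 20137300/513169 -72642306/513169; 20137300/513169 6842892/513169 -24331954/513169; -72642306/513169 -24331954/513169 93288770/513169]
step 2: x̄ = F·x = [-1634070/513169, -6893968/513169, 6518628/513169]
step 2: P̄ = F·P·Fᵀ + Q = [201337571/513169 357327266/513169 -396596104/513169; 357327266/513169 725351464/513169 -753013220/513169; -396596104/513169 -753013220/513169 813434974/513169]
step 2: y = z − H·x̄ = [17508327/513169]
step 2: S = H·P̄·Hᵀ + R = [4586563489/513169]
step 2: K = P̄·Hᵀ·S⁻¹ = [870644227/4586563489; 1818727126/4586563489; -1862443556/4586563489]
step 2: x' = x̄ + K·y = [15099817071/4586563489, 435036650/4586563489, -5281241880/4586563489]
step 2: P' = (I − K·H)·P̄ = [322361994010/4586563489 108034427488/4586563489 -384839069276/4586563489; 108034427488/4586563489 37223960580/4586563489 -129521318796/4586563489; -384839069276/4586563489 -129521318796/4586563489 510894370350/4586563489]

step 0: x' = [104/77, -6/35, -3], P' = [1922/77 58/7 -18; 58/7 104/35 -6; -18 -6 26]
step 1: x' = [1595204/513169, 866508/513169, -3151542/513169], P' = [60262570/513169 20137300/513169 -72642306/513169; 20137300/513169 6842892/513169 -24331954/513169; -72642306/513169 -24331954/513169 93288770/513169]
step 2: x' = [15099817071/4586563489, 435036650/4586563489, -5281241880/4586563489], P' = [322361994010/4586563489 108034427488/4586563489 -384839069276/4586563489; 108034427488/4586563489 37223960580/4586563489 -129521318796/4586563489; -384839069276/4586563489 -129521318796/4586563489 510894370350/4586563489]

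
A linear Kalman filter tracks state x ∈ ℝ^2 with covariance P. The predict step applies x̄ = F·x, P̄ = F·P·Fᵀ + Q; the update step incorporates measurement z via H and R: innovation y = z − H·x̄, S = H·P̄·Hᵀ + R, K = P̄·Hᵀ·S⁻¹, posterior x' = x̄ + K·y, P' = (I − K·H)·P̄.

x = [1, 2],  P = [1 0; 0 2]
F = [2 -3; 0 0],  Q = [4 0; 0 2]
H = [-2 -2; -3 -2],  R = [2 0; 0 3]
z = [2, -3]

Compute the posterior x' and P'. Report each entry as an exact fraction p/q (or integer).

x̄ = F·x = [-4, 0]
P̄ = F·P·Fᵀ + Q = [26 0; 0 2]
y = z − H·x̄ = [-6, -15]
S = H·P̄·Hᵀ + R = [114 164; 164 245]
K = P̄·Hᵀ·S⁻¹ = [26/517 -182/517; -162/517 100/517]
x' = x̄ + K·y = [46/47, -48/47]
P' = (I − K·H)·P̄ = [598/517 -624/517; -624/517 786/517]

x' = [46/47, -48/47]
P' = [598/517 -624/517; -624/517 786/517]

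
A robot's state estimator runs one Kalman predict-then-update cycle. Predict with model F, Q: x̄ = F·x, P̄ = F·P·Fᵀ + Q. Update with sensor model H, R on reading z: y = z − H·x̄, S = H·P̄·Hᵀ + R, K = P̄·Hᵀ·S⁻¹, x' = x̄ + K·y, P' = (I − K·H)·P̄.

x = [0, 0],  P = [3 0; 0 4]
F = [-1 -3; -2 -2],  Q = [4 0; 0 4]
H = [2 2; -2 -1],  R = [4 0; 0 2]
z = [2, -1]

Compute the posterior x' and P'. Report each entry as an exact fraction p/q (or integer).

x̄ = F·x = [0, 0]
P̄ = F·P·Fᵀ + Q = [43 30; 30 32]
y = z − H·x̄ = [2, -1]
S = H·P̄·Hᵀ + R = [544 -416; -416 326]
K = P̄·Hᵀ·S⁻¹ = [-165/1072 -37/67; 269/536 24/67]
x' = x̄ + K·y = [131/536, 173/268]
P' = (I − K·H)·P̄ = [757/536 -461/268; -461/268 365/134]

x' = [131/536, 173/268]
P' = [757/536 -461/268; -461/268 365/134]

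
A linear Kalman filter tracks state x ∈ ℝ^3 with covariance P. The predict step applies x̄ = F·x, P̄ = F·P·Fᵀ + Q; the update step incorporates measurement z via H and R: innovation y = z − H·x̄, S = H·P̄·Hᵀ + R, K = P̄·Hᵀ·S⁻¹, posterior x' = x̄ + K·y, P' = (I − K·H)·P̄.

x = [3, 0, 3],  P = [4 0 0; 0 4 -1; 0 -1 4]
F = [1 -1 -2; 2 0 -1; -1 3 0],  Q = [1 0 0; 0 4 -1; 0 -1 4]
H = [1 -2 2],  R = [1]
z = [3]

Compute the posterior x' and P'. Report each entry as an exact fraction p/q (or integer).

x̄ = F·x = [-3, 3, -3]
P̄ = F·P·Fᵀ + Q = [21 15 -10; 15 24 -6; -10 -6 44]
y = z − H·x̄ = [18]
S = H·P̄·Hᵀ + R = [242]
K = P̄·Hᵀ·S⁻¹ = [-29/242; -45/242; 45/121]
x' = x̄ + K·y = [-624/121, -42/121, 447/121]
P' = (I − K·H)·P̄ = [4241/242 2325/242 95/121; 2325/242 3783/242 1299/121; 95/121 1299/121 1274/121]

x' = [-624/121, -42/121, 447/121]
P' = [4241/242 2325/242 95/121; 2325/242 3783/242 1299/121; 95/121 1299/121 1274/121]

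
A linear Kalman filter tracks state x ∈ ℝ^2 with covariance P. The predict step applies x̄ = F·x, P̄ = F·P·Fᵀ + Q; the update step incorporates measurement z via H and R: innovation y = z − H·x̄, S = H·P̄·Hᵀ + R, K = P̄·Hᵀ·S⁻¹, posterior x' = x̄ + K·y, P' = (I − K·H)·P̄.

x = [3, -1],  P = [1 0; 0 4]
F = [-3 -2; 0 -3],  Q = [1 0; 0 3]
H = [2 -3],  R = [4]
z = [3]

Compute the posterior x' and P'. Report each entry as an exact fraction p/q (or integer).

x̄ = F·x = [-7, 3]
P̄ = F·P·Fᵀ + Q = [26 24; 24 39]
y = z − H·x̄ = [26]
S = H·P̄·Hᵀ + R = [171]
K = P̄·Hᵀ·S⁻¹ = [-20/171; -23/57]
x' = x̄ + K·y = [-1717/171, -427/57]
P' = (I − K·H)·P̄ = [4046/171 908/57; 908/57 212/19]

x' = [-1717/171, -427/57]
P' = [4046/171 908/57; 908/57 212/19]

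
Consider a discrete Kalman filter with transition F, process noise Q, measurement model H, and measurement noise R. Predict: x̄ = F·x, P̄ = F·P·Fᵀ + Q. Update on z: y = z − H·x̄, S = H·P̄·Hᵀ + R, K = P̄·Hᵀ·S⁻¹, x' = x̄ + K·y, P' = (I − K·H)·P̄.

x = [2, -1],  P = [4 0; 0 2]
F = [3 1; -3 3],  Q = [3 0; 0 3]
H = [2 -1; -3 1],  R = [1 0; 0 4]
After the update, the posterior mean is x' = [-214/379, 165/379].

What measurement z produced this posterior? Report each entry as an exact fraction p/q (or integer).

z = [-2, 1]

x̄ = F·x = [5, -9]
P̄ = F·P·Fᵀ + Q = [41 -30; -30 57]
S = H·P̄·Hᵀ + R = [342 -453; -453 610]
K = P̄·Hᵀ·S⁻¹ = [-989/3411 -530/1137; -531/379 -303/379]
x' − x̄ = [-2109/379, 3576/379] = K·y
y = (KᵀK)⁻¹·Kᵀ·(x' − x̄) = [-21, 25]
z = y + H·x̄ = [-21, 25] + [19, -24] = [-2, 1]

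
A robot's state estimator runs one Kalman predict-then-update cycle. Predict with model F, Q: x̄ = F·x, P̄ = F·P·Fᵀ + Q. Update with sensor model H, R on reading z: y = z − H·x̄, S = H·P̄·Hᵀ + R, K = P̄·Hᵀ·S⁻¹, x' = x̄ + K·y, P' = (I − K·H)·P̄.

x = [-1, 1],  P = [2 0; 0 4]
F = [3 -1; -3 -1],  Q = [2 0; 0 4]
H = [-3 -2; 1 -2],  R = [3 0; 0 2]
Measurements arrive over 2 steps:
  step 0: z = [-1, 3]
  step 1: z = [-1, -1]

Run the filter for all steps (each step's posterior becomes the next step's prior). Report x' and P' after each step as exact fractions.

step 0: x̄ = F·x = [-4, 2]
step 0: P̄ = F·P·Fᵀ + Q = [24 -14; -14 26]
step 0: y = z − H·x̄ = [-9, 11]
step 0: S = H·P̄·Hᵀ + R = [155 -24; -24 186]
step 0: K = P̄·Hᵀ·S⁻¹ = [-68/277 206/831; -574/4709 -1745/4709]
step 0: x' = x̄ + K·y = [778/831, -4611/4709]
step 0: P' = (I − K·H)·P̄ = [256/831 -26/277; -26/277 1524/4709]
step 1: x̄ = F·x = [17837/4709, -8615/4709]
step 1: P̄ = F·P·Fᵀ + Q = [26650/4709 -11532/4709; -11532/4709 30764/4709]
step 1: y = z − H·x̄ = [31572/4709, -39776/4709]
step 1: S = H·P̄·Hᵀ + R = [238649/4709 -3022/4709; -3022/4709 205252/4709]
step 1: K = P̄·Hᵀ·S⁻¹ = [-611899/2600024 1241483/5200048; -152597/1300012 -929979/2600024]
step 1: x' = x̄ + K·y = [17953/92858, 18794/46429]
step 1: P' = (I − K·H)·P̄ = [769295/2600024 -118047/1300012; -118047/1300012 202983/650006]

step 0: x' = [778/831, -4611/4709], P' = [256/831 -26/277; -26/277 1524/4709]
step 1: x' = [17953/92858, 18794/46429], P' = [769295/2600024 -118047/1300012; -118047/1300012 202983/650006]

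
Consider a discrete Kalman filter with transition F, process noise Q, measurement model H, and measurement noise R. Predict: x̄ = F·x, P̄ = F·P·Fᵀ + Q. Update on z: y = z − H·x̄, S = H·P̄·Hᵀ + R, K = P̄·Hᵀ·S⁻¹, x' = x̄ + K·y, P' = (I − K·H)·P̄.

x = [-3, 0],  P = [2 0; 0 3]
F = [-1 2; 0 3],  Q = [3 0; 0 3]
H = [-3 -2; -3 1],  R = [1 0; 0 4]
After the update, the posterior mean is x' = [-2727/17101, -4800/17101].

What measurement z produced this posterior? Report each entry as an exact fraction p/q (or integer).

z = [1, 1]

x̄ = F·x = [3, 0]
P̄ = F·P·Fᵀ + Q = [17 18; 18 30]
S = H·P̄·Hᵀ + R = [490 147; 147 79]
K = P̄·Hᵀ·S⁻¹ = [-2022/17101 -69/349; -5478/17101 102/349]
x' − x̄ = [-54030/17101, -4800/17101] = K·y
y = (KᵀK)⁻¹·Kᵀ·(x' − x̄) = [10, 10]
z = y + H·x̄ = [10, 10] + [-9, -9] = [1, 1]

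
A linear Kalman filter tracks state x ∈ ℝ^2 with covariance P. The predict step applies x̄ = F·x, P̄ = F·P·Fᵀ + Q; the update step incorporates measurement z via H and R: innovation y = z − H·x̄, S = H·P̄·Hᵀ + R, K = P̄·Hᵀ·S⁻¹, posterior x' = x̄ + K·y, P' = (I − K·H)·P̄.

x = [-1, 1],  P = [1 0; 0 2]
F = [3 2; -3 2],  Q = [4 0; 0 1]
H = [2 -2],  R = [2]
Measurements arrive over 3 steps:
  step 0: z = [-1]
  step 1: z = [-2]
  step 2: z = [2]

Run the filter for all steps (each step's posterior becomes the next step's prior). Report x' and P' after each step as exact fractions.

step 0: x' = [159/83, 206/83], P' = [775/83 753/83; 753/83 772/83]
step 1: x' = [24775/56713, 80451/56713], P' = [175085/56713 151767/56713; 151767/56713 156764/56713]
step 2: x' = [38015549/13229963, 24693649/13229963], P' = [38219743/13229963 33020157/13229963; 33020157/13229963 34407196/13229963]

step 0: x̄ = F·x = [-1, 5]
step 0: P̄ = F·P·Fᵀ + Q = [21 -1; -1 18]
step 0: y = z − H·x̄ = [11]
step 0: S = H·P̄·Hᵀ + R = [166]
step 0: K = P̄·Hᵀ·S⁻¹ = [22/83; -19/83]
step 0: x' = x̄ + K·y = [159/83, 206/83]
step 0: P' = (I − K·H)·P̄ = [775/83 753/83; 753/83 772/83]
step 1: x̄ = F·x = [889/83, -65/83]
step 1: P̄ = F·P·Fᵀ + Q = [19431/83 -3887/83; -3887/83 1110/83]
step 1: y = z − H·x̄ = [-2074/83]
step 1: S = H·P̄·Hᵀ + R = [113426/83]
step 1: K = P̄·Hᵀ·S⁻¹ = [23318/56713; -4997/56713]
step 1: x' = x̄ + K·y = [24775/56713, 80451/56713]
step 1: P' = (I − K·H)·P̄ = [175085/56713 151767/56713; 151767/56713 156764/56713]
step 2: x̄ = F·x = [235227/56713, 86577/56713]
step 2: P̄ = F·P·Fᵀ + Q = [4250877/56713 -948709/56713; -948709/56713 438330/56713]
step 2: y = z − H·x̄ = [-183874/56713]
step 2: S = H·P̄·Hᵀ + R = [26459926/56713]
step 2: K = P̄·Hᵀ·S⁻¹ = [5199586/13229963; -1387039/13229963]
step 2: x' = x̄ + K·y = [38015549/13229963, 24693649/13229963]
step 2: P' = (I − K·H)·P̄ = [38219743/13229963 33020157/13229963; 33020157/13229963 34407196/13229963]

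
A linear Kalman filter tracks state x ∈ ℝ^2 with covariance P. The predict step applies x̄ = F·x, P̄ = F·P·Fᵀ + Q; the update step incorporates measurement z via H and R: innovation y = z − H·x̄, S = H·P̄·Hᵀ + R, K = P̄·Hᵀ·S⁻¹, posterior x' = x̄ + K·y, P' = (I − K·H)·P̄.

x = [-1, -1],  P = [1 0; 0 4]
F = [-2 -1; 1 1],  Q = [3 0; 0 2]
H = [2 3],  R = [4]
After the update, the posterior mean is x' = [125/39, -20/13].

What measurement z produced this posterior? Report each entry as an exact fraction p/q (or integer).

x̄ = F·x = [3, -2]
P̄ = F·P·Fᵀ + Q = [11 -6; -6 7]
S = H·P̄·Hᵀ + R = [39]
K = P̄·Hᵀ·S⁻¹ = [4/39; 3/13]
x' − x̄ = [8/39, 6/13] = K·y
y = (KᵀK)⁻¹·Kᵀ·(x' − x̄) = [2]
z = y + H·x̄ = [2] + [0] = [2]

z = [2]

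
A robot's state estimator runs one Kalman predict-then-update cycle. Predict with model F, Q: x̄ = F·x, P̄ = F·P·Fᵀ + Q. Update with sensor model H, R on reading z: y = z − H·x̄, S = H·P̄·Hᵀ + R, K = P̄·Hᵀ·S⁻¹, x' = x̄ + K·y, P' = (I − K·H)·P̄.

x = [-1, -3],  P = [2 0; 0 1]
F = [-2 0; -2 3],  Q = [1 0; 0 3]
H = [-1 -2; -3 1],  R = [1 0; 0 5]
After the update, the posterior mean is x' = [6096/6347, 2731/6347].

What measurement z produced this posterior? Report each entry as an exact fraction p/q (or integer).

x̄ = F·x = [2, -7]
P̄ = F·P·Fᵀ + Q = [9 8; 8 20]
S = H·P̄·Hᵀ + R = [122 27; 27 58]
K = P̄·Hᵀ·S⁻¹ = [-937/6347 -1643/6347; -2676/6347 808/6347]
x' − x̄ = [-6598/6347, 47160/6347] = K·y
y = (KᵀK)⁻¹·Kᵀ·(x' − x̄) = [-14, 12]
z = y + H·x̄ = [-14, 12] + [12, -13] = [-2, -1]

z = [-2, -1]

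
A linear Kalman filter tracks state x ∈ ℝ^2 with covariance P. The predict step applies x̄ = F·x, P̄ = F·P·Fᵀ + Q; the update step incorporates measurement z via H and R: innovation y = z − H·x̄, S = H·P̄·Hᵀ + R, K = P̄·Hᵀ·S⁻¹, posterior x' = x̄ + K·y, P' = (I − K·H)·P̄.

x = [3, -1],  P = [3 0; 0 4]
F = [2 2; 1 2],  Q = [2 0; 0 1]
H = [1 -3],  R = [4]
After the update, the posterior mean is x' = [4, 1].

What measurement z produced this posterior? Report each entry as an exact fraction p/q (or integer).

z = [1]

x̄ = F·x = [4, 1]
P̄ = F·P·Fᵀ + Q = [30 22; 22 20]
S = H·P̄·Hᵀ + R = [82]
K = P̄·Hᵀ·S⁻¹ = [-18/41; -19/41]
x' − x̄ = [0, 0] = K·y
y = (KᵀK)⁻¹·Kᵀ·(x' − x̄) = [0]
z = y + H·x̄ = [0] + [1] = [1]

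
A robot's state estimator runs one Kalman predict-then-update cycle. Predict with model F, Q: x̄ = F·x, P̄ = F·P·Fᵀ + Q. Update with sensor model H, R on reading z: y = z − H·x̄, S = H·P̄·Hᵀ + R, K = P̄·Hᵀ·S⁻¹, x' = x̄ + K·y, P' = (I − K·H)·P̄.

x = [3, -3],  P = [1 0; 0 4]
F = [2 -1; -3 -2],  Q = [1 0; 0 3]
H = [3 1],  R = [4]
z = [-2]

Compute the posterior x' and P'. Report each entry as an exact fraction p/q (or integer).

x̄ = F·x = [9, -3]
P̄ = F·P·Fᵀ + Q = [9 2; 2 28]
y = z − H·x̄ = [-26]
S = H·P̄·Hᵀ + R = [125]
K = P̄·Hᵀ·S⁻¹ = [29/125; 34/125]
x' = x̄ + K·y = [371/125, -1259/125]
P' = (I − K·H)·P̄ = [284/125 -736/125; -736/125 2344/125]

x' = [371/125, -1259/125]
P' = [284/125 -736/125; -736/125 2344/125]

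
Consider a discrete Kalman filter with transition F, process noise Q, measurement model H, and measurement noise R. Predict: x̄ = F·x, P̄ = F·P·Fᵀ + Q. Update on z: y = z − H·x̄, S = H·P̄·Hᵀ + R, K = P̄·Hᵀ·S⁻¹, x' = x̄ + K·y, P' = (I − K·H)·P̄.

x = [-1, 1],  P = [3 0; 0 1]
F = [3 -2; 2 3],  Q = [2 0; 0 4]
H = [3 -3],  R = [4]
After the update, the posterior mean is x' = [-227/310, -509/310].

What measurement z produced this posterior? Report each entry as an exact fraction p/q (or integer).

x̄ = F·x = [-5, 1]
P̄ = F·P·Fᵀ + Q = [33 12; 12 25]
S = H·P̄·Hᵀ + R = [310]
K = P̄·Hᵀ·S⁻¹ = [63/310; -39/310]
x' − x̄ = [1323/310, -819/310] = K·y
y = (KᵀK)⁻¹·Kᵀ·(x' − x̄) = [21]
z = y + H·x̄ = [21] + [-18] = [3]

z = [3]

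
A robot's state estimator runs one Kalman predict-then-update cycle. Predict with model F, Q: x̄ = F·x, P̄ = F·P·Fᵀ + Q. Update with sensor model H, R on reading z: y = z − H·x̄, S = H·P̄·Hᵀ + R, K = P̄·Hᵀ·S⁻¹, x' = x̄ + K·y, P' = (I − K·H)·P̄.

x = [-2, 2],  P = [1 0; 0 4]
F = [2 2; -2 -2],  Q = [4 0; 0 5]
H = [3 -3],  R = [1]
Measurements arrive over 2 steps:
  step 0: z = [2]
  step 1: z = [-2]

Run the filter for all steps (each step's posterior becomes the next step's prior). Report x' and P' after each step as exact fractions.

step 0: x̄ = F·x = [0, 0]
step 0: P̄ = F·P·Fᵀ + Q = [24 -20; -20 25]
step 0: y = z − H·x̄ = [2]
step 0: S = H·P̄·Hᵀ + R = [802]
step 0: K = P̄·Hᵀ·S⁻¹ = [66/401; -135/802]
step 0: x' = x̄ + K·y = [132/401, -135/401]
step 0: P' = (I − K·H)·P̄ = [912/401 890/401; 890/401 1825/802]
step 1: x̄ = F·x = [-6/401, 6/401]
step 1: P̄ = F·P·Fᵀ + Q = [16022/401 -14418/401; -14418/401 16423/401]
step 1: y = z − H·x̄ = [-766/401]
step 1: S = H·P̄·Hᵀ + R = [551930/401]
step 1: K = P̄·Hᵀ·S⁻¹ = [9132/55193; -92523/551930]
step 1: x' = x̄ + K·y = [-18270/55193, 92499/275965]
step 1: P' = (I − K·H)·P̄ = [125606/55193 122562/55193; 122562/55193 1256461/551930]

step 0: x' = [132/401, -135/401], P' = [912/401 890/401; 890/401 1825/802]
step 1: x' = [-18270/55193, 92499/275965], P' = [125606/55193 122562/55193; 122562/55193 1256461/551930]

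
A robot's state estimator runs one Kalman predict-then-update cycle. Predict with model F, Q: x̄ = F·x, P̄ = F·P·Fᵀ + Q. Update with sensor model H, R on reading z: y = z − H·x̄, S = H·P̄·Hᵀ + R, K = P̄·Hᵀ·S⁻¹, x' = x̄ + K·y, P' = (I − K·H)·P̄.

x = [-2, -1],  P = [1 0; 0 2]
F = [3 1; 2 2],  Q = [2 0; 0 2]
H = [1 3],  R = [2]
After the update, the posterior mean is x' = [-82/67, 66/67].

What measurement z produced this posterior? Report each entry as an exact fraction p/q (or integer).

z = [2]

x̄ = F·x = [-7, -6]
P̄ = F·P·Fᵀ + Q = [13 10; 10 14]
S = H·P̄·Hᵀ + R = [201]
K = P̄·Hᵀ·S⁻¹ = [43/201; 52/201]
x' − x̄ = [387/67, 468/67] = K·y
y = (KᵀK)⁻¹·Kᵀ·(x' − x̄) = [27]
z = y + H·x̄ = [27] + [-25] = [2]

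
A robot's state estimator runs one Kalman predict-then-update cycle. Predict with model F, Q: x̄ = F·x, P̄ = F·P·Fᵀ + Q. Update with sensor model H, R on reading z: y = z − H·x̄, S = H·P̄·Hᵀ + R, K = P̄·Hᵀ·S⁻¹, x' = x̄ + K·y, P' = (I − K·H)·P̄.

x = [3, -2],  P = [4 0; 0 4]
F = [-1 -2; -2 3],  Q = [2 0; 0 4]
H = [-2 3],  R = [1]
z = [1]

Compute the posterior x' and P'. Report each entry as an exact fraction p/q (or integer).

x' = [-2803/785, -324/157]
P' = [8806/785 1168/157; 1168/157 792/157]

x̄ = F·x = [1, -12]
P̄ = F·P·Fᵀ + Q = [22 -16; -16 56]
y = z − H·x̄ = [39]
S = H·P̄·Hᵀ + R = [785]
K = P̄·Hᵀ·S⁻¹ = [-92/785; 40/157]
x' = x̄ + K·y = [-2803/785, -324/157]
P' = (I − K·H)·P̄ = [8806/785 1168/157; 1168/157 792/157]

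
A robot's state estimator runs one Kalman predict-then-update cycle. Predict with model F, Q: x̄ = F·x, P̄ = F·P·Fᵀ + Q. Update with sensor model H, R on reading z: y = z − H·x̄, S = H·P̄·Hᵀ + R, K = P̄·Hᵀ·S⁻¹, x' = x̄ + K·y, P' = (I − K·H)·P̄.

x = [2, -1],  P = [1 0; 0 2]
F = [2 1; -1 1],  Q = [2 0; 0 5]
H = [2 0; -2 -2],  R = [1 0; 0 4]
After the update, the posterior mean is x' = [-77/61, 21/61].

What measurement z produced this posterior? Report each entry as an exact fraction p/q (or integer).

z = [-3, 1]

x̄ = F·x = [3, -3]
P̄ = F·P·Fᵀ + Q = [8 0; 0 8]
S = H·P̄·Hᵀ + R = [33 -32; -32 68]
K = P̄·Hᵀ·S⁻¹ = [144/305 -4/305; -128/305 -132/305]
x' − x̄ = [-260/61, 204/61] = K·y
y = (KᵀK)⁻¹·Kᵀ·(x' − x̄) = [-9, 1]
z = y + H·x̄ = [-9, 1] + [6, 0] = [-3, 1]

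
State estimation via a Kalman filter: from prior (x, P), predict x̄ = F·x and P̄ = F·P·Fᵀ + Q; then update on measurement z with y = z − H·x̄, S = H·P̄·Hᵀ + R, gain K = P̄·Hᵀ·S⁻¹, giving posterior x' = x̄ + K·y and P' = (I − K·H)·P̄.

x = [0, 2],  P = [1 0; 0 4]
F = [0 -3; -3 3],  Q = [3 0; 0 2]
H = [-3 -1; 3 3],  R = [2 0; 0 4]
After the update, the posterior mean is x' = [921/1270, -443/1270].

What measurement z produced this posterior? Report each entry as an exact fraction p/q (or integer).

x̄ = F·x = [-6, 6]
P̄ = F·P·Fᵀ + Q = [39 -36; -36 47]
S = H·P̄·Hᵀ + R = [184 -60; -60 130]
K = P̄·Hᵀ·S⁻¹ = [-999/2032 -801/5080; 991/2032 2433/5080]
x' − x̄ = [8541/1270, -8063/1270] = K·y
y = (KᵀK)⁻¹·Kᵀ·(x' − x̄) = [-14, 1]
z = y + H·x̄ = [-14, 1] + [12, 0] = [-2, 1]

z = [-2, 1]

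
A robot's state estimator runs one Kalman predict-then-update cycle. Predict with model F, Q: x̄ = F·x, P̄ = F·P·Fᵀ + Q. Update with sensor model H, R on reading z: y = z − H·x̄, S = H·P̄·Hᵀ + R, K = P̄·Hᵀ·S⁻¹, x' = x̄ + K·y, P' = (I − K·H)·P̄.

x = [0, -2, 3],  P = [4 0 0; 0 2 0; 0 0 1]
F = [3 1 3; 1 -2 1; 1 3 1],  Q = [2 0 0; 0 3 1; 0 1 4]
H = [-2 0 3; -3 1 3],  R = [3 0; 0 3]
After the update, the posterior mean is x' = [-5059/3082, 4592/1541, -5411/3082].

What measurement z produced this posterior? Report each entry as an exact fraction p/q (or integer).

x̄ = F·x = [7, 7, -3]
P̄ = F·P·Fᵀ + Q = [49 11 21; 11 16 -6; 21 -6 27]
S = H·P̄·Hᵀ + R = [190 182; 182 223]
K = P̄·Hᵀ·S⁻¹ = [1827/3082 -1250/1541; -425/1541 105/1541; 2171/3082 -803/1541]
x' − x̄ = [-26633/3082, -6195/1541, 3835/3082] = K·y
y = (KᵀK)⁻¹·Kᵀ·(x' − x̄) = [21, 26]
z = y + H·x̄ = [21, 26] + [-23, -23] = [-2, 3]

z = [-2, 3]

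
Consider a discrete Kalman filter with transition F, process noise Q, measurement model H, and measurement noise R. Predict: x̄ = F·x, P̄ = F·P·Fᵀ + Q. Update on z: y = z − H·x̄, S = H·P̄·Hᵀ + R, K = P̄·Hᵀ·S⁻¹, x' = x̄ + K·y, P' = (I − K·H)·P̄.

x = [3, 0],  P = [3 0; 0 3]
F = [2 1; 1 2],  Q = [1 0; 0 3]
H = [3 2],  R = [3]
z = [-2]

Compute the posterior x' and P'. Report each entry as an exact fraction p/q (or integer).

x' = [102/121, -261/121]
P' = [208/121 -276/121; -276/121 450/121]

x̄ = F·x = [6, 3]
P̄ = F·P·Fᵀ + Q = [16 12; 12 18]
y = z − H·x̄ = [-26]
S = H·P̄·Hᵀ + R = [363]
K = P̄·Hᵀ·S⁻¹ = [24/121; 24/121]
x' = x̄ + K·y = [102/121, -261/121]
P' = (I − K·H)·P̄ = [208/121 -276/121; -276/121 450/121]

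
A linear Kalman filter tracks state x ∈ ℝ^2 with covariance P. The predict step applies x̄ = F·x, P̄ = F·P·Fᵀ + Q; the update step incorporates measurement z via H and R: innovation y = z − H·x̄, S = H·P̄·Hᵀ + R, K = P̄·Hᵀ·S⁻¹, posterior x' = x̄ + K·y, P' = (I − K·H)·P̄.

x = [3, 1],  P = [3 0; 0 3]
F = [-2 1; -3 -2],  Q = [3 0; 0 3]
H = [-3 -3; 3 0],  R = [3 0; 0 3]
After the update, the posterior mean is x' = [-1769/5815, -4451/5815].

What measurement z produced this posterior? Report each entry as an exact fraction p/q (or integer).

x̄ = F·x = [-5, -11]
P̄ = F·P·Fᵀ + Q = [18 12; 12 42]
S = H·P̄·Hᵀ + R = [759 -270; -270 165]
K = P̄·Hᵀ·S⁻¹ = [-6/1163 1854/5815; -378/1163 -1824/5815]
x' − x̄ = [27306/5815, 59514/5815] = K·y
y = (KᵀK)⁻¹·Kᵀ·(x' − x̄) = [-45, 14]
z = y + H·x̄ = [-45, 14] + [48, -15] = [3, -1]

z = [3, -1]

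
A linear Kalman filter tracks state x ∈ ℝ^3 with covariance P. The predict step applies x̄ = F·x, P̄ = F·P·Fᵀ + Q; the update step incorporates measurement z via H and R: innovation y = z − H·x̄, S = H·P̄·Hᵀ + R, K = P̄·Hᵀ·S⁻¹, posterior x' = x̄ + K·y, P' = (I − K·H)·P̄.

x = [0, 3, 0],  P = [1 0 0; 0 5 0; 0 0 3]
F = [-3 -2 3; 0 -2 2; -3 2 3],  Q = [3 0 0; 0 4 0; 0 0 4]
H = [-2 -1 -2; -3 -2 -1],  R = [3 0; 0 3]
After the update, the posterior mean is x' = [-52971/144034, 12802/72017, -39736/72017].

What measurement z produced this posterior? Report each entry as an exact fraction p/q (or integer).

x̄ = F·x = [-6, -6, 6]
P̄ = F·P·Fᵀ + Q = [59 38 16; 38 36 -2; 16 -2 60]
S = H·P̄·Hᵀ + R = [787 930; 930 1282]
K = P̄·Hᵀ·S⁻¹ = [4577/72017 -36863/144034; 16332/72017 -22184/72017; -47790/72017 28826/72017]
x' − x̄ = [811233/144034, 444904/72017, -471838/72017] = K·y
y = (KᵀK)⁻¹·Kᵀ·(x' − x̄) = [-4, -23]
z = y + H·x̄ = [-4, -23] + [6, 24] = [2, 1]

z = [2, 1]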